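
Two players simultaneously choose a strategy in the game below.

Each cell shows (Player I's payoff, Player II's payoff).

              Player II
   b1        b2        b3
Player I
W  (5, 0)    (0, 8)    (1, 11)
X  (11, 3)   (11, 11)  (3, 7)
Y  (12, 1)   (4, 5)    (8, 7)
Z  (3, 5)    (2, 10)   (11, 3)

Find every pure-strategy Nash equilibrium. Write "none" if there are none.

Pure NE: (X, b2)

Check each profile: it is a Nash equilibrium iff no player can strictly gain by switching unilaterally.
(W, b1): Player I can switch to X (5 → 11). Not NE.
(W, b2): Player I can switch to X (0 → 11). Not NE.
(W, b3): Player I can switch to X (1 → 3). Not NE.
(X, b1): Player I can switch to Y (11 → 12). Not NE.
(X, b2): Player I gets 11, best alternative 4; Player II gets 11, best alternative 7. No profitable deviation — NE.
(X, b3): Player I can switch to Y (3 → 8). Not NE.
(Y, b1): Player II can switch to b2 (1 → 5). Not NE.
(Y, b2): Player I can switch to X (4 → 11). Not NE.
(Y, b3): Player I can switch to Z (8 → 11). Not NE.
(Z, b1): Player I can switch to W (3 → 5). Not NE.
(Z, b2): Player I can switch to X (2 → 11). Not NE.
(The remaining 1 profile has a profitable deviation by the same check.)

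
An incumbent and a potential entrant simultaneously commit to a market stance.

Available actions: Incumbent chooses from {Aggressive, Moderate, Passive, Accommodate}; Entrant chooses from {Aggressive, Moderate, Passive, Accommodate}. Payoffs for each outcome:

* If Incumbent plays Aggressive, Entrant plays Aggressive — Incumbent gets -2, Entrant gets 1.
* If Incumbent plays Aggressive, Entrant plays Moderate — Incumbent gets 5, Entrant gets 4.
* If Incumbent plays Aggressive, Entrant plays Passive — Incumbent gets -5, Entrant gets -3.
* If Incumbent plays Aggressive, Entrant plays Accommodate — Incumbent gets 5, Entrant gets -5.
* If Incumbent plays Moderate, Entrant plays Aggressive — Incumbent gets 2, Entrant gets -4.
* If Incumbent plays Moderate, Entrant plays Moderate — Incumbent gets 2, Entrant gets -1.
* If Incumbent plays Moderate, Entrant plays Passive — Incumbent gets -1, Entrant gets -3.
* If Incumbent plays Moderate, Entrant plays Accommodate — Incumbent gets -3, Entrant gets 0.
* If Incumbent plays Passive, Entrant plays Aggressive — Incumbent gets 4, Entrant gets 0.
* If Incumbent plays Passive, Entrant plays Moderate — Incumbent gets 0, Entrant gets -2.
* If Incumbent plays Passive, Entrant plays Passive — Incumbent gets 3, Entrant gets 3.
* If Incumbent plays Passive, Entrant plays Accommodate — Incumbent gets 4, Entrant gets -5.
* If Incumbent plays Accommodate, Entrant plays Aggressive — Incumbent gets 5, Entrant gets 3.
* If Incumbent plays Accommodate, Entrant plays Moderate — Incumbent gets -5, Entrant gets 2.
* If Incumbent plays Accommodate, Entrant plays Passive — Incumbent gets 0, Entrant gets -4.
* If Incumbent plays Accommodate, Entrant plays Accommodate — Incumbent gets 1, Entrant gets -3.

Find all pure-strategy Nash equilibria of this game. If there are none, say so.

Incumbent against Aggressive: payoffs -2, 2, 4, 5 → best response Accommodate.
Incumbent against Moderate: payoffs 5, 2, 0, -5 → best response Aggressive.
Incumbent against Passive: payoffs -5, -1, 3, 0 → best response Passive.
Incumbent against Accommodate: payoffs 5, -3, 4, 1 → best response Aggressive.
Entrant against Aggressive: payoffs 1, 4, -3, -5 → best response Moderate.
Entrant against Moderate: payoffs -4, -1, -3, 0 → best response Accommodate.
Entrant against Passive: payoffs 0, -2, 3, -5 → best response Passive.
Entrant against Accommodate: payoffs 3, 2, -4, -3 → best response Aggressive.
Mutual best responses: (Aggressive, Moderate); (Passive, Passive); (Accommodate, Aggressive).

The pure Nash equilibria are (Aggressive, Moderate), (Passive, Passive), (Accommodate, Aggressive).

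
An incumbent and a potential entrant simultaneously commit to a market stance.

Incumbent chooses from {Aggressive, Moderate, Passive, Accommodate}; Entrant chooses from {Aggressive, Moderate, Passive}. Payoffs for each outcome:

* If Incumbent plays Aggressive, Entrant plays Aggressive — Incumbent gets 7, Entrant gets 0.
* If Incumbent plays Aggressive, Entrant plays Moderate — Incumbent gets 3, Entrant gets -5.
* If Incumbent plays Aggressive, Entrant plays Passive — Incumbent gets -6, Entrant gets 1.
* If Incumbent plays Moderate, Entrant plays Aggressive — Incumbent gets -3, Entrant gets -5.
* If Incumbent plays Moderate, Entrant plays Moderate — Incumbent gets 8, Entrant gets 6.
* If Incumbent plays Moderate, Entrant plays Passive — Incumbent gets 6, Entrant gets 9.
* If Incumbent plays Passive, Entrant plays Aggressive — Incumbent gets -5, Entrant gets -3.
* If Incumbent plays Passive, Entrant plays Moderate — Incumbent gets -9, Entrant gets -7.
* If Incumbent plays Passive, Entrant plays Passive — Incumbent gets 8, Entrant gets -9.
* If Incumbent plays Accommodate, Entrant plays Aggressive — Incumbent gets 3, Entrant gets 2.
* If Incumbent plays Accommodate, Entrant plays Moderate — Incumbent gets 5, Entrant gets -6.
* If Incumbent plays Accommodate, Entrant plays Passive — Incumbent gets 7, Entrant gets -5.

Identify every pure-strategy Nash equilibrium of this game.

none

Incumbent against Aggressive: payoffs 7, -3, -5, 3 → best response Aggressive.
Incumbent against Moderate: payoffs 3, 8, -9, 5 → best response Moderate.
Incumbent against Passive: payoffs -6, 6, 8, 7 → best response Passive.
Entrant against Aggressive: payoffs 0, -5, 1 → best response Passive.
Entrant against Moderate: payoffs -5, 6, 9 → best response Passive.
Entrant against Passive: payoffs -3, -7, -9 → best response Aggressive.
Entrant against Accommodate: payoffs 2, -6, -5 → best response Aggressive.
No profile is a mutual best response for all players.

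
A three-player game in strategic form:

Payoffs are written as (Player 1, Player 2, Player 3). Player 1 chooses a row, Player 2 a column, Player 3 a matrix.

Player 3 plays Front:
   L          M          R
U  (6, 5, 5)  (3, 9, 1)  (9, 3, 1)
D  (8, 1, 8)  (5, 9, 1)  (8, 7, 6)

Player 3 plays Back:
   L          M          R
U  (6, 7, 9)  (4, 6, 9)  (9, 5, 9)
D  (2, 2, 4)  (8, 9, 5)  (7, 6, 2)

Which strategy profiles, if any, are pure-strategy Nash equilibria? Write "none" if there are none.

The pure Nash equilibria are (U, L, Back); (D, M, Back).

For each player, find the best response to each opponent profile; mutual best responses are the pure NE.
Player 1 against (L, Front): payoffs 6, 8 → best response D.
Player 1 against (L, Back): payoffs 6, 2 → best response U.
Player 1 against (M, Front): payoffs 3, 5 → best response D.
Player 1 against (M, Back): payoffs 4, 8 → best response D.
Player 1 against (R, Front): payoffs 9, 8 → best response U.
Player 1 against (R, Back): payoffs 9, 7 → best response U.
Player 2 against (U, Front): payoffs 5, 9, 3 → best response M.
Player 2 against (U, Back): payoffs 7, 6, 5 → best response L.
Player 2 against (D, Front): payoffs 1, 9, 7 → best response M.
Player 2 against (D, Back): payoffs 2, 9, 6 → best response M.
Player 3 against (U, L): payoffs 5, 9 → best response Back.
Player 3 against (U, M): payoffs 1, 9 → best response Back.
Player 3 against (U, R): payoffs 1, 9 → best response Back.
Player 3 against (D, L): payoffs 8, 4 → best response Front.
Player 3 against (D, M): payoffs 1, 5 → best response Back.
Player 3 against (D, R): payoffs 6, 2 → best response Front.
Mutual best responses: (U, L, Back); (D, M, Back).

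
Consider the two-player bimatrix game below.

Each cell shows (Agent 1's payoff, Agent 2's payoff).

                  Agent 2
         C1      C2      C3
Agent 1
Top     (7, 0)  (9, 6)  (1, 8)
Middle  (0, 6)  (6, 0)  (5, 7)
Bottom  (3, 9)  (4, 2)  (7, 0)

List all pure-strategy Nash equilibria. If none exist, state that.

This game has no pure Nash equilibrium.

Agent 1 against C1: payoffs 7, 0, 3 → best response Top.
Agent 1 against C2: payoffs 9, 6, 4 → best response Top.
Agent 1 against C3: payoffs 1, 5, 7 → best response Bottom.
Agent 2 against Top: payoffs 0, 6, 8 → best response C3.
Agent 2 against Middle: payoffs 6, 0, 7 → best response C3.
Agent 2 against Bottom: payoffs 9, 2, 0 → best response C1.
No profile is a mutual best response for all players.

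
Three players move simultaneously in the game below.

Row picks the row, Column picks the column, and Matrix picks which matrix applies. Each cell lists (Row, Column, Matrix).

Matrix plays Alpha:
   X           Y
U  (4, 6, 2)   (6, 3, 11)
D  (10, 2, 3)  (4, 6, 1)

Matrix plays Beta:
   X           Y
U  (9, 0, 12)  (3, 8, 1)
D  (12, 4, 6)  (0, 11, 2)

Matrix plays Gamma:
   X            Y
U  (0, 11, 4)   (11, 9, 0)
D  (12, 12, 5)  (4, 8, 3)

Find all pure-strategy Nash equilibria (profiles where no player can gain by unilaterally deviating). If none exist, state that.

This game has no pure Nash equilibrium.

For each strategy profile, look for a profitable unilateral deviation.
(U, X, Alpha): Row can switch to D (4 → 10). Not NE.
(U, X, Beta): Row can switch to D (9 → 12). Not NE.
(U, X, Gamma): Row can switch to D (0 → 12). Not NE.
(U, Y, Alpha): Column can switch to X (3 → 6). Not NE.
(U, Y, Beta): Matrix can switch to Alpha (1 → 11). Not NE.
(U, Y, Gamma): Column can switch to X (9 → 11). Not NE.
(The remaining 6 profiles each have a profitable deviation by the same check.)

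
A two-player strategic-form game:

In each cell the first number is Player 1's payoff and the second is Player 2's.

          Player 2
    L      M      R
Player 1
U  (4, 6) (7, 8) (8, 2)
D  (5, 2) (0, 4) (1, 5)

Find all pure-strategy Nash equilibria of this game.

(U, M)

Player 1 against L: payoffs 4, 5 → best response D.
Player 1 against M: payoffs 7, 0 → best response U.
Player 1 against R: payoffs 8, 1 → best response U.
Player 2 against U: payoffs 6, 8, 2 → best response M.
Player 2 against D: payoffs 2, 4, 5 → best response R.
Mutual best responses: (U, M).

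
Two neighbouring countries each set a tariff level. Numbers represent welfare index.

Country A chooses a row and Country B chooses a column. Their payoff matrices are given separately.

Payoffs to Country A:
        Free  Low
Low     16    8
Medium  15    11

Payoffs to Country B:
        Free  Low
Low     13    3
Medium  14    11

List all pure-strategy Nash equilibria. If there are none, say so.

Pure NE: (Low, Free)

Country A against Free: payoffs 16, 15 → best response Low.
Country A against Low: payoffs 8, 11 → best response Medium.
Country B against Low: payoffs 13, 3 → best response Free.
Country B against Medium: payoffs 14, 11 → best response Free.
Mutual best responses: (Low, Free).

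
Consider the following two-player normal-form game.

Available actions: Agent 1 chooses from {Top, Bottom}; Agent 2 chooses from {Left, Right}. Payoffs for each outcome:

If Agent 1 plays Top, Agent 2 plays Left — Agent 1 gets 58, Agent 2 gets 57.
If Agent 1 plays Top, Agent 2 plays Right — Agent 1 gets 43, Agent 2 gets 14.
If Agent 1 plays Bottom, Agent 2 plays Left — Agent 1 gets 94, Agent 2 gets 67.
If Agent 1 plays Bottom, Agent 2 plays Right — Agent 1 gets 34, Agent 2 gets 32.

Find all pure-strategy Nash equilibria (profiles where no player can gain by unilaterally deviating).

The unique pure-strategy Nash equilibrium is (Bottom, Left).

For each player, find the best response to each opponent profile; mutual best responses are the pure NE.
Agent 1 against Left: payoffs 58, 94 → best response Bottom.
Agent 1 against Right: payoffs 43, 34 → best response Top.
Agent 2 against Top: payoffs 57, 14 → best response Left.
Agent 2 against Bottom: payoffs 67, 32 → best response Left.
Mutual best responses: (Bottom, Left).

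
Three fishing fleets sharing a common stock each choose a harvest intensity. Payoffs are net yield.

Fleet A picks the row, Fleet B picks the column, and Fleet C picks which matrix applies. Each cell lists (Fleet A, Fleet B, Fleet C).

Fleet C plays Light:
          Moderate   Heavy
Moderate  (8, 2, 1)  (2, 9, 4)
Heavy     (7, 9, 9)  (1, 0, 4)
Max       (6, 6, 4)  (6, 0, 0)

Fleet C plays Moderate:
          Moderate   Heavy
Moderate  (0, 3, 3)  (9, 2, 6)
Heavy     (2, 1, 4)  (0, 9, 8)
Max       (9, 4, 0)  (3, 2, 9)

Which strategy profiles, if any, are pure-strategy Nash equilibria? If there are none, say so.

For each player, find the best response to each opponent profile; mutual best responses are the pure NE.
Fleet A against (Moderate, Light): payoffs 8, 7, 6 → best response Moderate.
Fleet A against (Moderate, Moderate): payoffs 0, 2, 9 → best response Max.
Fleet A against (Heavy, Light): payoffs 2, 1, 6 → best response Max.
Fleet A against (Heavy, Moderate): payoffs 9, 0, 3 → best response Moderate.
Fleet B against (Moderate, Light): payoffs 2, 9 → best response Heavy.
Fleet B against (Moderate, Moderate): payoffs 3, 2 → best response Moderate.
Fleet B against (Heavy, Light): payoffs 9, 0 → best response Moderate.
Fleet B against (Heavy, Moderate): payoffs 1, 9 → best response Heavy.
Fleet B against (Max, Light): payoffs 6, 0 → best response Moderate.
Fleet B against (Max, Moderate): payoffs 4, 2 → best response Moderate.
Fleet C against (Moderate, Moderate): payoffs 1, 3 → best response Moderate.
Fleet C against (Moderate, Heavy): payoffs 4, 6 → best response Moderate.
Fleet C against (Heavy, Moderate): payoffs 9, 4 → best response Light.
Fleet C against (Heavy, Heavy): payoffs 4, 8 → best response Moderate.
Fleet C against (Max, Moderate): payoffs 4, 0 → best response Light.
Fleet C against (Max, Heavy): payoffs 0, 9 → best response Moderate.
No profile is a mutual best response for all players.

No pure-strategy Nash equilibrium.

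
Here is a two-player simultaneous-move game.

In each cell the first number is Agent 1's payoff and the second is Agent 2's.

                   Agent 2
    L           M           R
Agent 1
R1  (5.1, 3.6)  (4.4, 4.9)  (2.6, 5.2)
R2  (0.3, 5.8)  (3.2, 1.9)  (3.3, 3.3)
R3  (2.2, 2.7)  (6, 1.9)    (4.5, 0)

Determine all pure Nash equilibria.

For each strategy profile, look for a profitable unilateral deviation.
(R1, L): Agent 2 can switch to M (3.6 → 4.9). Not NE.
(R1, M): Agent 1 can switch to R3 (4.4 → 6). Not NE.
(R1, R): Agent 1 can switch to R2 (2.6 → 3.3). Not NE.
(R2, L): Agent 1 can switch to R1 (0.3 → 5.1). Not NE.
(R2, M): Agent 1 can switch to R1 (3.2 → 4.4). Not NE.
(R2, R): Agent 1 can switch to R3 (3.3 → 4.5). Not NE.
(R3, L): Agent 1 can switch to R1 (2.2 → 5.1). Not NE.
(R3, M): Agent 2 can switch to L (1.9 → 2.7). Not NE.
(The remaining 1 profile has a profitable deviation by the same check.)

No pure-strategy Nash equilibrium.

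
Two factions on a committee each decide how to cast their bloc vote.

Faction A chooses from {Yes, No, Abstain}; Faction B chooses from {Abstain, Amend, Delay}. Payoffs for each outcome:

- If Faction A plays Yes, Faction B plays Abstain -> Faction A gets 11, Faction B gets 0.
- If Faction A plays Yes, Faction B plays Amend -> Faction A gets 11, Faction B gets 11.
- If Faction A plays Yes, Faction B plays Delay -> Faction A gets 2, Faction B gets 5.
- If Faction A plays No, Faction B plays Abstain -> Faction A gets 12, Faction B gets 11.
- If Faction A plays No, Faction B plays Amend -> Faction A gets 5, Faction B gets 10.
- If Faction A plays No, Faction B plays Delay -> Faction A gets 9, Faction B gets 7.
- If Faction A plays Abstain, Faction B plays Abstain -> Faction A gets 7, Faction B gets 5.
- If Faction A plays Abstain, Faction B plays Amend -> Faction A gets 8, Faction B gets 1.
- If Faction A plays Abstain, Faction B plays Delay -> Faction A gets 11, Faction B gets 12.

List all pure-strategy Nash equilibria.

Check each profile: it is a Nash equilibrium iff no player can strictly gain by switching unilaterally.
(Yes, Abstain): Faction A can switch to No (11 → 12). Not NE.
(Yes, Amend): Faction A gets 11, best alternative 8; Faction B gets 11, best alternative 5. No profitable deviation — NE.
(Yes, Delay): Faction A can switch to No (2 → 9). Not NE.
(No, Abstain): Faction A gets 12, best alternative 11; Faction B gets 11, best alternative 10. No profitable deviation — NE.
(No, Amend): Faction A can switch to Yes (5 → 11). Not NE.
(No, Delay): Faction A can switch to Abstain (9 → 11). Not NE.
(Abstain, Abstain): Faction A can switch to Yes (7 → 11). Not NE.
(Abstain, Amend): Faction A can switch to Yes (8 → 11). Not NE.
(Abstain, Delay): Faction A gets 11, best alternative 9; Faction B gets 12, best alternative 5. No profitable deviation — NE.

(Yes, Amend); (No, Abstain); (Abstain, Delay)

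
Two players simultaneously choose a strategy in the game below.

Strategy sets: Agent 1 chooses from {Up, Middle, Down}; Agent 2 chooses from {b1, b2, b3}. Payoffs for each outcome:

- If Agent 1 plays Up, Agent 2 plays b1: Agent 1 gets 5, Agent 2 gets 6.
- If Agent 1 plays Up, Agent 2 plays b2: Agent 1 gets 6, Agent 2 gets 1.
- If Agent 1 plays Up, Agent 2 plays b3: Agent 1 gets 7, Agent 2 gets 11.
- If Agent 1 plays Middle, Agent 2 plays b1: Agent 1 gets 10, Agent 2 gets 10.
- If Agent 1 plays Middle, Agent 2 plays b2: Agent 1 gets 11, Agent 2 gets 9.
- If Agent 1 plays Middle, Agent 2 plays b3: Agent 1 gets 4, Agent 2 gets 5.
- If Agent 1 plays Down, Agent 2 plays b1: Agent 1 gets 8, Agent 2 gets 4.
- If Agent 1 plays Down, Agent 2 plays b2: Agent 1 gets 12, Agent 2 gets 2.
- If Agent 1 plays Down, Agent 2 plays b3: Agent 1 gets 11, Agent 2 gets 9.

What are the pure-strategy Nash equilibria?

(Middle, b1); (Down, b3)

(Up, b1): Agent 1 can switch to Middle (5 → 10). Not NE.
(Up, b2): Agent 1 can switch to Middle (6 → 11). Not NE.
(Up, b3): Agent 1 can switch to Down (7 → 11). Not NE.
(Middle, b1): Agent 1 gets 10, best alternative 8; Agent 2 gets 10, best alternative 9. No profitable deviation — NE.
(Middle, b2): Agent 1 can switch to Down (11 → 12). Not NE.
(Middle, b3): Agent 1 can switch to Up (4 → 7). Not NE.
(Down, b1): Agent 1 can switch to Middle (8 → 10). Not NE.
(Down, b2): Agent 2 can switch to b1 (2 → 4). Not NE.
(Down, b3): Agent 1 gets 11, best alternative 7; Agent 2 gets 9, best alternative 4. No profitable deviation — NE.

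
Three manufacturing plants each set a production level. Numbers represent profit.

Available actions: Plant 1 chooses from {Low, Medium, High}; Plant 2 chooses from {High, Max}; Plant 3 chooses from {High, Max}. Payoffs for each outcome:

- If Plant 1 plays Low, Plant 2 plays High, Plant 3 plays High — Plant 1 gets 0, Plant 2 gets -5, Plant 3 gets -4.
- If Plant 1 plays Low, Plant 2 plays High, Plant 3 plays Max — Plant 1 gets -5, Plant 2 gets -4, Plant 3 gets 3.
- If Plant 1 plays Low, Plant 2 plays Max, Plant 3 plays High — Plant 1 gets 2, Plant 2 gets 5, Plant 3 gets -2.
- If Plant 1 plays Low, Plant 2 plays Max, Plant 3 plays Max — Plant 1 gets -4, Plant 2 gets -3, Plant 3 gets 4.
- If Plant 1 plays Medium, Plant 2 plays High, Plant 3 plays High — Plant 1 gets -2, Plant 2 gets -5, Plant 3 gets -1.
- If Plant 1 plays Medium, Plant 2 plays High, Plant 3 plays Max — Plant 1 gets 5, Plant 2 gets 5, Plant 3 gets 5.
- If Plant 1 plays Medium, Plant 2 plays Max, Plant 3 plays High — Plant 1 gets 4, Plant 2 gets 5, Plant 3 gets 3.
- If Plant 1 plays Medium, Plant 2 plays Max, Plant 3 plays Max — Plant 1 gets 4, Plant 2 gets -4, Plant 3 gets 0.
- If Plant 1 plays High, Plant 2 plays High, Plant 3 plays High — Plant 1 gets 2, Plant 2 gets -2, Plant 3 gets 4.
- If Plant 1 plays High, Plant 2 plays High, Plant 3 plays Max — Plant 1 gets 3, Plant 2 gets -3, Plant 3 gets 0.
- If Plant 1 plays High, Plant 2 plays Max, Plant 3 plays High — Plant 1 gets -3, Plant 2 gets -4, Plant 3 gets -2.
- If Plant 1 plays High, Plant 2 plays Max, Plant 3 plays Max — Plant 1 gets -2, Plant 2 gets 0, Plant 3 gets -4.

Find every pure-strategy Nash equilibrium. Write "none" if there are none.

Plant 1 against (High, High): payoffs 0, -2, 2 → best response High.
Plant 1 against (High, Max): payoffs -5, 5, 3 → best response Medium.
Plant 1 against (Max, High): payoffs 2, 4, -3 → best response Medium.
Plant 1 against (Max, Max): payoffs -4, 4, -2 → best response Medium.
Plant 2 against (Low, High): payoffs -5, 5 → best response Max.
Plant 2 against (Low, Max): payoffs -4, -3 → best response Max.
Plant 2 against (Medium, High): payoffs -5, 5 → best response Max.
Plant 2 against (Medium, Max): payoffs 5, -4 → best response High.
Plant 2 against (High, High): payoffs -2, -4 → best response High.
Plant 2 against (High, Max): payoffs -3, 0 → best response Max.
Plant 3 against (Low, High): payoffs -4, 3 → best response Max.
Plant 3 against (Low, Max): payoffs -2, 4 → best response Max.
Plant 3 against (Medium, High): payoffs -1, 5 → best response Max.
Plant 3 against (Medium, Max): payoffs 3, 0 → best response High.
Plant 3 against (High, High): payoffs 4, 0 → best response High.
Plant 3 against (High, Max): payoffs -2, -4 → best response High.
Mutual best responses: (Medium, High, Max); (Medium, Max, High); (High, High, High).

(Medium, High, Max) and (Medium, Max, High) and (High, High, High)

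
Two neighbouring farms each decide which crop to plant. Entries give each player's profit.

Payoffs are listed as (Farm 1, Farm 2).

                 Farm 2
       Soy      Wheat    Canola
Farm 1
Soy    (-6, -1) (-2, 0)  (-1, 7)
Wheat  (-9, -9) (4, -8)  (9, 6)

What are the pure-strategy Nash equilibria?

Farm 1 against Soy: payoffs -6, -9 → best response Soy.
Farm 1 against Wheat: payoffs -2, 4 → best response Wheat.
Farm 1 against Canola: payoffs -1, 9 → best response Wheat.
Farm 2 against Soy: payoffs -1, 0, 7 → best response Canola.
Farm 2 against Wheat: payoffs -9, -8, 6 → best response Canola.
Mutual best responses: (Wheat, Canola).

The unique pure-strategy Nash equilibrium is (Wheat, Canola).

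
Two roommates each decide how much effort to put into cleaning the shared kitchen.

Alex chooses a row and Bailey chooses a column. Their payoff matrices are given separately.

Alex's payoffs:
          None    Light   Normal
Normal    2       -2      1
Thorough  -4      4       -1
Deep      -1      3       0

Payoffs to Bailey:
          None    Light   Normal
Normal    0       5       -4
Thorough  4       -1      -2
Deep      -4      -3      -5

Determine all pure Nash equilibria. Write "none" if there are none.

This game has no pure Nash equilibrium.

Alex against None: payoffs 2, -4, -1 → best response Normal.
Alex against Light: payoffs -2, 4, 3 → best response Thorough.
Alex against Normal: payoffs 1, -1, 0 → best response Normal.
Bailey against Normal: payoffs 0, 5, -4 → best response Light.
Bailey against Thorough: payoffs 4, -1, -2 → best response None.
Bailey against Deep: payoffs -4, -3, -5 → best response Light.
No profile is a mutual best response for all players.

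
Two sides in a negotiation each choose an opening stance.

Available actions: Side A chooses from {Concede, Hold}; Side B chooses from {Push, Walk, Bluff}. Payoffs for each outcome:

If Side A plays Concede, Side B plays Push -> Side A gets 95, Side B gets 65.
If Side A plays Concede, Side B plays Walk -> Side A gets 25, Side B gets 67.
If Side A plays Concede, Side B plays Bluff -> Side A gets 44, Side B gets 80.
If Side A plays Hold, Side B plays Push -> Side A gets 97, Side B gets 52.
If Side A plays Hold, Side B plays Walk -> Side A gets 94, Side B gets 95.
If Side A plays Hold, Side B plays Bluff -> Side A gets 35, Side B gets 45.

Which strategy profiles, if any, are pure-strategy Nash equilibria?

Side A against Push: payoffs 95, 97 → best response Hold.
Side A against Walk: payoffs 25, 94 → best response Hold.
Side A against Bluff: payoffs 44, 35 → best response Concede.
Side B against Concede: payoffs 65, 67, 80 → best response Bluff.
Side B against Hold: payoffs 52, 95, 45 → best response Walk.
Mutual best responses: (Concede, Bluff); (Hold, Walk).

(Concede, Bluff) and (Hold, Walk)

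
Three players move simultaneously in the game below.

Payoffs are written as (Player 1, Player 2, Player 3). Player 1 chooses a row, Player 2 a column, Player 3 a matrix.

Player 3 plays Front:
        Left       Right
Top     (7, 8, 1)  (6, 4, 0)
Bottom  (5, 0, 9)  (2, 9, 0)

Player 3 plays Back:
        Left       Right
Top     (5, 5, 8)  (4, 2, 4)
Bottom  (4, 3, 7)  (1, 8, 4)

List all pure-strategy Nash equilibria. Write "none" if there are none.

Pure NE: (Top, Left, Back)

Player 1 against (Left, Front): payoffs 7, 5 → best response Top.
Player 1 against (Left, Back): payoffs 5, 4 → best response Top.
Player 1 against (Right, Front): payoffs 6, 2 → best response Top.
Player 1 against (Right, Back): payoffs 4, 1 → best response Top.
Player 2 against (Top, Front): payoffs 8, 4 → best response Left.
Player 2 against (Top, Back): payoffs 5, 2 → best response Left.
Player 2 against (Bottom, Front): payoffs 0, 9 → best response Right.
Player 2 against (Bottom, Back): payoffs 3, 8 → best response Right.
Player 3 against (Top, Left): payoffs 1, 8 → best response Back.
Player 3 against (Top, Right): payoffs 0, 4 → best response Back.
Player 3 against (Bottom, Left): payoffs 9, 7 → best response Front.
Player 3 against (Bottom, Right): payoffs 0, 4 → best response Back.
Mutual best responses: (Top, Left, Back).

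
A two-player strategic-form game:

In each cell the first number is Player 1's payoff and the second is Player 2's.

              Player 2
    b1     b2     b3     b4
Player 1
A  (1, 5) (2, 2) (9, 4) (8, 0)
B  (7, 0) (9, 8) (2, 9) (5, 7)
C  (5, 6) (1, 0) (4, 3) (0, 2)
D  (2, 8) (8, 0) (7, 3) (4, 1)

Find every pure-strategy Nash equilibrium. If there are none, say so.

For each player, find the best response to each opponent profile; mutual best responses are the pure NE.
Player 1 against b1: payoffs 1, 7, 5, 2 → best response B.
Player 1 against b2: payoffs 2, 9, 1, 8 → best response B.
Player 1 against b3: payoffs 9, 2, 4, 7 → best response A.
Player 1 against b4: payoffs 8, 5, 0, 4 → best response A.
Player 2 against A: payoffs 5, 2, 4, 0 → best response b1.
Player 2 against B: payoffs 0, 8, 9, 7 → best response b3.
Player 2 against C: payoffs 6, 0, 3, 2 → best response b1.
Player 2 against D: payoffs 8, 0, 3, 1 → best response b1.
No profile is a mutual best response for all players.

No pure-strategy Nash equilibrium.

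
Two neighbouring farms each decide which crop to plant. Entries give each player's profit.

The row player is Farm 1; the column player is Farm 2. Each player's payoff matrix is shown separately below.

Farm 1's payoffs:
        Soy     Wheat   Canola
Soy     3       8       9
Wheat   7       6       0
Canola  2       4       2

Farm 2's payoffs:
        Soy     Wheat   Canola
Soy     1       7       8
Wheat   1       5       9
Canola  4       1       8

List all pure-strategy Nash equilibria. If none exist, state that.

The unique pure-strategy Nash equilibrium is (Soy, Canola).

Farm 1 against Soy: payoffs 3, 7, 2 → best response Wheat.
Farm 1 against Wheat: payoffs 8, 6, 4 → best response Soy.
Farm 1 against Canola: payoffs 9, 0, 2 → best response Soy.
Farm 2 against Soy: payoffs 1, 7, 8 → best response Canola.
Farm 2 against Wheat: payoffs 1, 5, 9 → best response Canola.
Farm 2 against Canola: payoffs 4, 1, 8 → best response Canola.
Mutual best responses: (Soy, Canola).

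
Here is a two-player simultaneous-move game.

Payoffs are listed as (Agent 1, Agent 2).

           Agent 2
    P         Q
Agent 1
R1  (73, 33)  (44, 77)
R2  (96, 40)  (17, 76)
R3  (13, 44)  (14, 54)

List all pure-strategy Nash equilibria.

Agent 1 against P: payoffs 73, 96, 13 → best response R2.
Agent 1 against Q: payoffs 44, 17, 14 → best response R1.
Agent 2 against R1: payoffs 33, 77 → best response Q.
Agent 2 against R2: payoffs 40, 76 → best response Q.
Agent 2 against R3: payoffs 44, 54 → best response Q.
Mutual best responses: (R1, Q).

(R1, Q)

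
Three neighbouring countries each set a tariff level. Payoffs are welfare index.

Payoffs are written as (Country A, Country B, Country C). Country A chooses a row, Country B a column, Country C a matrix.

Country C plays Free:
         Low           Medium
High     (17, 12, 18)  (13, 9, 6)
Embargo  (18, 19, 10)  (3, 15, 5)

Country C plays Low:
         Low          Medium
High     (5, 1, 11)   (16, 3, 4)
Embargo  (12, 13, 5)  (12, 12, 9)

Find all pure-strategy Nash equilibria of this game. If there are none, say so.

For each strategy profile, look for a profitable unilateral deviation.
(High, Low, Free): Country A can switch to Embargo (17 → 18). Not NE.
(High, Low, Low): Country A can switch to Embargo (5 → 12). Not NE.
(High, Medium, Free): Country B can switch to Low (9 → 12). Not NE.
(High, Medium, Low): Country C can switch to Free (4 → 6). Not NE.
(Embargo, Low, Free): Country A gets 18, best alternative 17; Country B gets 19, best alternative 15; Country C gets 10, best alternative 5. No profitable deviation — NE.
(Embargo, Low, Low): Country C can switch to Free (5 → 10). Not NE.
(Embargo, Medium, Free): Country A can switch to High (3 → 13). Not NE.
(Embargo, Medium, Low): Country A can switch to High (12 → 16). Not NE.

(Embargo, Low, Free)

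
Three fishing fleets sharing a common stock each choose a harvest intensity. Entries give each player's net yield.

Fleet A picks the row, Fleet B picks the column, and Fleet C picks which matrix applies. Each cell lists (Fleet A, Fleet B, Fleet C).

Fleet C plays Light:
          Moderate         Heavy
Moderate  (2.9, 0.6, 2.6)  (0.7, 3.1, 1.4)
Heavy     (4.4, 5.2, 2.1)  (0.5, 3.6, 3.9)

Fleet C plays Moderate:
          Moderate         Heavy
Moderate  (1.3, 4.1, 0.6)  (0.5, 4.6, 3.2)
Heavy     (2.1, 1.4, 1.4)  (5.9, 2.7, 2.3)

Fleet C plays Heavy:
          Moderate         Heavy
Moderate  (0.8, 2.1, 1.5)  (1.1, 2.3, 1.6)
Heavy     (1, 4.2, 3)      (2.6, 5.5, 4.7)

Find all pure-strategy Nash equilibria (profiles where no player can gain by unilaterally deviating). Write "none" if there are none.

Fleet A against (Moderate, Light): payoffs 2.9, 4.4 → best response Heavy.
Fleet A against (Moderate, Moderate): payoffs 1.3, 2.1 → best response Heavy.
Fleet A against (Moderate, Heavy): payoffs 0.8, 1 → best response Heavy.
Fleet A against (Heavy, Light): payoffs 0.7, 0.5 → best response Moderate.
Fleet A against (Heavy, Moderate): payoffs 0.5, 5.9 → best response Heavy.
Fleet A against (Heavy, Heavy): payoffs 1.1, 2.6 → best response Heavy.
Fleet B against (Moderate, Light): payoffs 0.6, 3.1 → best response Heavy.
Fleet B against (Moderate, Moderate): payoffs 4.1, 4.6 → best response Heavy.
Fleet B against (Moderate, Heavy): payoffs 2.1, 2.3 → best response Heavy.
Fleet B against (Heavy, Light): payoffs 5.2, 3.6 → best response Moderate.
Fleet B against (Heavy, Moderate): payoffs 1.4, 2.7 → best response Heavy.
Fleet B against (Heavy, Heavy): payoffs 4.2, 5.5 → best response Heavy.
Fleet C against (Moderate, Moderate): payoffs 2.6, 0.6, 1.5 → best response Light.
Fleet C against (Moderate, Heavy): payoffs 1.4, 3.2, 1.6 → best response Moderate.
Fleet C against (Heavy, Moderate): payoffs 2.1, 1.4, 3 → best response Heavy.
Fleet C against (Heavy, Heavy): payoffs 3.9, 2.3, 4.7 → best response Heavy.
Mutual best responses: (Heavy, Heavy, Heavy).

(Heavy, Heavy, Heavy)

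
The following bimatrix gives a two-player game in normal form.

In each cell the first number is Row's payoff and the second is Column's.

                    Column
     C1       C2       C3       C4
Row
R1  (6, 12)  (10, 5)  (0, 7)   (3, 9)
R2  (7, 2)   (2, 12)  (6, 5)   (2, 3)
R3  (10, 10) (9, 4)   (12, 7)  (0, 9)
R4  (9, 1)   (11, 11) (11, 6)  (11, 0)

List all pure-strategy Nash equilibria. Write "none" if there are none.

The pure Nash equilibria are (R3, C1) and (R4, C2).

Row against C1: payoffs 6, 7, 10, 9 → best response R3.
Row against C2: payoffs 10, 2, 9, 11 → best response R4.
Row against C3: payoffs 0, 6, 12, 11 → best response R3.
Row against C4: payoffs 3, 2, 0, 11 → best response R4.
Column against R1: payoffs 12, 5, 7, 9 → best response C1.
Column against R2: payoffs 2, 12, 5, 3 → best response C2.
Column against R3: payoffs 10, 4, 7, 9 → best response C1.
Column against R4: payoffs 1, 11, 6, 0 → best response C2.
Mutual best responses: (R3, C1); (R4, C2).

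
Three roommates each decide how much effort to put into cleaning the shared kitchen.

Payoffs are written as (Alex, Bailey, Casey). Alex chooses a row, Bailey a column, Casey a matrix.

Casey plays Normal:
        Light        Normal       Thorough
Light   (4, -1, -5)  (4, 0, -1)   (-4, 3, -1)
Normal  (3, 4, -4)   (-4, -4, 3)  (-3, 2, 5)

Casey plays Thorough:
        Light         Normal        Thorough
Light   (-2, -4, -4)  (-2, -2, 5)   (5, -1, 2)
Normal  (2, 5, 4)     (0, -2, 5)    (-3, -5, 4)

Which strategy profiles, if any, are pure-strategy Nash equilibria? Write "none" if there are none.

Alex against (Light, Normal): payoffs 4, 3 → best response Light.
Alex against (Light, Thorough): payoffs -2, 2 → best response Normal.
Alex against (Normal, Normal): payoffs 4, -4 → best response Light.
Alex against (Normal, Thorough): payoffs -2, 0 → best response Normal.
Alex against (Thorough, Normal): payoffs -4, -3 → best response Normal.
Alex against (Thorough, Thorough): payoffs 5, -3 → best response Light.
Bailey against (Light, Normal): payoffs -1, 0, 3 → best response Thorough.
Bailey against (Light, Thorough): payoffs -4, -2, -1 → best response Thorough.
Bailey against (Normal, Normal): payoffs 4, -4, 2 → best response Light.
Bailey against (Normal, Thorough): payoffs 5, -2, -5 → best response Light.
Casey against (Light, Light): payoffs -5, -4 → best response Thorough.
Casey against (Light, Normal): payoffs -1, 5 → best response Thorough.
Casey against (Light, Thorough): payoffs -1, 2 → best response Thorough.
Casey against (Normal, Light): payoffs -4, 4 → best response Thorough.
Casey against (Normal, Normal): payoffs 3, 5 → best response Thorough.
Casey against (Normal, Thorough): payoffs 5, 4 → best response Normal.
Mutual best responses: (Light, Thorough, Thorough); (Normal, Light, Thorough).

Pure-strategy Nash equilibria: (Light, Thorough, Thorough), (Normal, Light, Thorough)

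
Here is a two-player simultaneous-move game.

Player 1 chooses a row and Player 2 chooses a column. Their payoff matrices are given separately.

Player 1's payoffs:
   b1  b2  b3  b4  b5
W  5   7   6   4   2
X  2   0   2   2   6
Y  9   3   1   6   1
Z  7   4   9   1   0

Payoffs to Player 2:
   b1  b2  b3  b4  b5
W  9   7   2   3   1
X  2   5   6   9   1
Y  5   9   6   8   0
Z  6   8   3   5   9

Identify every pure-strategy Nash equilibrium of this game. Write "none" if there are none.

(W, b1): Player 1 can switch to Y (5 → 9). Not NE.
(W, b2): Player 2 can switch to b1 (7 → 9). Not NE.
(W, b3): Player 1 can switch to Z (6 → 9). Not NE.
(W, b4): Player 1 can switch to Y (4 → 6). Not NE.
(W, b5): Player 1 can switch to X (2 → 6). Not NE.
(X, b1): Player 1 can switch to W (2 → 5). Not NE.
(X, b2): Player 1 can switch to W (0 → 7). Not NE.
(X, b3): Player 1 can switch to W (2 → 6). Not NE.
(The remaining 12 profiles each have a profitable deviation by the same check.)

There is no pure-strategy Nash equilibrium.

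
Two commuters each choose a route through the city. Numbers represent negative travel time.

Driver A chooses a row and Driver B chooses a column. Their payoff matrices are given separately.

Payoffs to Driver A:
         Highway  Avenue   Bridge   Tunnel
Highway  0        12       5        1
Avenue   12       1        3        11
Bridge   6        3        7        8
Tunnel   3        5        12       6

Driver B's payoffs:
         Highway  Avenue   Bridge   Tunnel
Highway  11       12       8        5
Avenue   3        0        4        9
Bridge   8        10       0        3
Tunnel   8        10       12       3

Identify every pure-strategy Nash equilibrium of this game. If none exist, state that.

The pure Nash equilibria are (Highway, Avenue), (Avenue, Tunnel), (Tunnel, Bridge).

(Highway, Highway): Driver A can switch to Avenue (0 → 12). Not NE.
(Highway, Avenue): Driver A gets 12, best alternative 5; Driver B gets 12, best alternative 11. No profitable deviation — NE.
(Highway, Bridge): Driver A can switch to Bridge (5 → 7). Not NE.
(Highway, Tunnel): Driver A can switch to Avenue (1 → 11). Not NE.
(Avenue, Highway): Driver B can switch to Bridge (3 → 4). Not NE.
(Avenue, Avenue): Driver A can switch to Highway (1 → 12). Not NE.
(Avenue, Bridge): Driver A can switch to Highway (3 → 5). Not NE.
(Avenue, Tunnel): Driver A gets 11, best alternative 8; Driver B gets 9, best alternative 4. No profitable deviation — NE.
(Bridge, Highway): Driver A can switch to Avenue (6 → 12). Not NE.
(Bridge, Avenue): Driver A can switch to Highway (3 → 12). Not NE.
(Tunnel, Bridge): Driver A gets 12, best alternative 7; Driver B gets 12, best alternative 10. No profitable deviation — NE.
(The remaining 5 profiles each have a profitable deviation by the same check.)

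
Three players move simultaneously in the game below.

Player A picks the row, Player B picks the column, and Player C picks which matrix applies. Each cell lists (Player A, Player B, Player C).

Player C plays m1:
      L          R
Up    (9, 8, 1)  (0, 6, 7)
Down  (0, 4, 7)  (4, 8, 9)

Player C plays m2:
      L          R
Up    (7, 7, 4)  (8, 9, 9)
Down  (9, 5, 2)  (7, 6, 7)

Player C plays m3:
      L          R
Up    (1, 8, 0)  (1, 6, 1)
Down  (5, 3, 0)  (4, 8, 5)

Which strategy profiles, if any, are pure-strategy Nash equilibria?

(Up, L, m1): Player C can switch to m2 (1 → 4). Not NE.
(Up, L, m2): Player A can switch to Down (7 → 9). Not NE.
(Up, L, m3): Player A can switch to Down (1 → 5). Not NE.
(Up, R, m1): Player A can switch to Down (0 → 4). Not NE.
(Up, R, m2): Player A gets 8, best alternative 7; Player B gets 9, best alternative 7; Player C gets 9, best alternative 7. No profitable deviation — NE.
(Up, R, m3): Player A can switch to Down (1 → 4). Not NE.
(Down, L, m1): Player A can switch to Up (0 → 9). Not NE.
(Down, L, m2): Player B can switch to R (5 → 6). Not NE.
(Down, L, m3): Player B can switch to R (3 → 8). Not NE.
(Down, R, m1): Player A gets 4, best alternative 0; Player B gets 8, best alternative 4; Player C gets 9, best alternative 7. No profitable deviation — NE.
(Down, R, m2): Player A can switch to Up (7 → 8). Not NE.
(Down, R, m3): Player C can switch to m1 (5 → 9). Not NE.

The pure Nash equilibria are (Up, R, m2); (Down, R, m1).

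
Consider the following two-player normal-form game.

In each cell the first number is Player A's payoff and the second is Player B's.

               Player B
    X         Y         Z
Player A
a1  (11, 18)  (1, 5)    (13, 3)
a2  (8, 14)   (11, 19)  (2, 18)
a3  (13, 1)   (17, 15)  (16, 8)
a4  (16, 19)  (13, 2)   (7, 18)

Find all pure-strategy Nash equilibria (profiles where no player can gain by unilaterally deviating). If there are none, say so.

Mark each player's best response to every combination of opponents' strategies; a profile where every player is best-responding is a pure Nash equilibrium.
Player A against X: payoffs 11, 8, 13, 16 → best response a4.
Player A against Y: payoffs 1, 11, 17, 13 → best response a3.
Player A against Z: payoffs 13, 2, 16, 7 → best response a3.
Player B against a1: payoffs 18, 5, 3 → best response X.
Player B against a2: payoffs 14, 19, 18 → best response Y.
Player B against a3: payoffs 1, 15, 8 → best response Y.
Player B against a4: payoffs 19, 2, 18 → best response X.
Mutual best responses: (a3, Y); (a4, X).

The pure Nash equilibria are (a3, Y), (a4, X).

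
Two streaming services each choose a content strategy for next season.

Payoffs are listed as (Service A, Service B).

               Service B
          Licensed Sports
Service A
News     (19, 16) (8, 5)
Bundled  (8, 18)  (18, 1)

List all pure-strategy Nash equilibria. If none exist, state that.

Pure NE: (News, Licensed)

(News, Licensed): Service A gets 19, best alternative 8; Service B gets 16, best alternative 5. No profitable deviation — NE.
(News, Sports): Service A can switch to Bundled (8 → 18). Not NE.
(Bundled, Licensed): Service A can switch to News (8 → 19). Not NE.
(Bundled, Sports): Service B can switch to Licensed (1 → 18). Not NE.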